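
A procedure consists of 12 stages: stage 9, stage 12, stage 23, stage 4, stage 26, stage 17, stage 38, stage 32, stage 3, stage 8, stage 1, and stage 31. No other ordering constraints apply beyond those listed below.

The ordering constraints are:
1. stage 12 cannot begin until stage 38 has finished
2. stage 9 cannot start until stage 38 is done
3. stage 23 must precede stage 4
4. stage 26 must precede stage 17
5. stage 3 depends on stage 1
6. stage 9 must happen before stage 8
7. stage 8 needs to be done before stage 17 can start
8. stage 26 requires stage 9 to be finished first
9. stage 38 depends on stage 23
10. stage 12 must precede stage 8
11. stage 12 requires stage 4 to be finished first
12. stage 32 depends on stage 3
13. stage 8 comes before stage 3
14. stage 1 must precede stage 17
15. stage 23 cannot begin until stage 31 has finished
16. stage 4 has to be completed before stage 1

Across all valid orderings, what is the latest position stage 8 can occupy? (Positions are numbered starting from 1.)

9

Following every chain forward from stage 8, the stages that must come later are stage 17, stage 32, stage 3 — 3 of them.
With 3 mandatory successors out of 12 stages total, the latest slot for stage 8 is 12−3 = 9, and it's reachable by doing all non-successors before stage 8.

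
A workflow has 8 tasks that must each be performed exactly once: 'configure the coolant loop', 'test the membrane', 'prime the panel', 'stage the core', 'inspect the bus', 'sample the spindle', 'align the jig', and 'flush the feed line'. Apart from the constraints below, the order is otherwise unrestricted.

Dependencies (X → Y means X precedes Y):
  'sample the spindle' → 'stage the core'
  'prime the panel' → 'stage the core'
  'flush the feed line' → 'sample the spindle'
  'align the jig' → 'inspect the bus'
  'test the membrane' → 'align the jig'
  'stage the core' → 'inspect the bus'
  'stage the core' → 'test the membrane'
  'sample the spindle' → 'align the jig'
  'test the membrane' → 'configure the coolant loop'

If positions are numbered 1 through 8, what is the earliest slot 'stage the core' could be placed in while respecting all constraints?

The tasks that are forced before 'stage the core', directly or transitively, are 'prime the panel', 'sample the spindle', 'flush the feed line'. That's 3 tasks.
With 3 mandatory predecessors, the earliest 'stage the core' can sit is position 3+1 = 4, and placing just those 3 first achieves it.

4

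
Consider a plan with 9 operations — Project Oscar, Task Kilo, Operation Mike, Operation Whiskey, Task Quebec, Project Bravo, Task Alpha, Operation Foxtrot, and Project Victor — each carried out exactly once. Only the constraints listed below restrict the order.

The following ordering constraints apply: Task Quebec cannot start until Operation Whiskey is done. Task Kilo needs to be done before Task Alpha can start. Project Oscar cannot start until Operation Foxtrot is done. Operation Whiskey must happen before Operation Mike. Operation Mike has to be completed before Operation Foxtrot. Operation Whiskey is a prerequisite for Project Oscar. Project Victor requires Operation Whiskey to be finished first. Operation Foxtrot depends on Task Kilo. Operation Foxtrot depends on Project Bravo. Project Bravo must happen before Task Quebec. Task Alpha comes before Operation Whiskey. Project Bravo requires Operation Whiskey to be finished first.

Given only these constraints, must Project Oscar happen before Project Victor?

Project Oscar and Project Victor are not related by any chain of constraints.
A valid ordering placing Project Victor before Project Oscar exists, so the answer is no.

No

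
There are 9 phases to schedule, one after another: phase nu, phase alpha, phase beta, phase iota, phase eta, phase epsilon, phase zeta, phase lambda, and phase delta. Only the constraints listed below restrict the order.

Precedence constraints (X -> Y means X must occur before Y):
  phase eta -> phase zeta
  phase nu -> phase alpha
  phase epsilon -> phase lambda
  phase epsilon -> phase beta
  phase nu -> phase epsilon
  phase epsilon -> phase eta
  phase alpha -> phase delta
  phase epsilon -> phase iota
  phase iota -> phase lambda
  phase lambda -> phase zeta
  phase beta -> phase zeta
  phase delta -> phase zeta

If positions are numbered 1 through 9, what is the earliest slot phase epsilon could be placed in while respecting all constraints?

The only phase forced before phase epsilon (directly or transitively) is phase nu.
With 1 mandatory predecessor, the earliest phase epsilon can sit is position 1+1 = 2, and placing just that one first achieves it.

2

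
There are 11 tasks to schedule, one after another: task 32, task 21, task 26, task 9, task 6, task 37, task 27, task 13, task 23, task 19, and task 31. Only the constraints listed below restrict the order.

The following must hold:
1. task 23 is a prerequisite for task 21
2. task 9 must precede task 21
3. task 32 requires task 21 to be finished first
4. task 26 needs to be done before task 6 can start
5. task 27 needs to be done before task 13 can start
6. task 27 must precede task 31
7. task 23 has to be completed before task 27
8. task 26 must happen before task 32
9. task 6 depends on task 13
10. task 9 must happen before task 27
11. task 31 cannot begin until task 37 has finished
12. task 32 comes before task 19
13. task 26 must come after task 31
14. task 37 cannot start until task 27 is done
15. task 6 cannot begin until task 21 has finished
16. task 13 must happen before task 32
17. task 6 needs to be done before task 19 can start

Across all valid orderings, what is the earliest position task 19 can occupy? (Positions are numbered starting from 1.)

Every task that must precede task 19 has to come before it. Tracing all chains that end at task 19, those tasks are: task 32, task 21, task 26, task 9, task 6, task 37, task 27, task 13, task 23, task 31 — 10 in total.
With 10 mandatory predecessors, the earliest task 19 can sit is position 10+1 = 11, and placing just those 10 first achieves it.

11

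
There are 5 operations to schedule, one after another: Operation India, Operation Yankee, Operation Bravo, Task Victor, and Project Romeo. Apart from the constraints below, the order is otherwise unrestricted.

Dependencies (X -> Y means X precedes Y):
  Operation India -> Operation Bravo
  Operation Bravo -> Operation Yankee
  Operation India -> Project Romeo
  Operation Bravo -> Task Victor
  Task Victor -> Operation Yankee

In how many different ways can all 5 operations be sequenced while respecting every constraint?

4

Only Operation India has no prerequisites, so it must go first.
Enumerating by repeatedly choosing an available operation (one whose prerequisites are all placed) gives 4 distinct complete orderings.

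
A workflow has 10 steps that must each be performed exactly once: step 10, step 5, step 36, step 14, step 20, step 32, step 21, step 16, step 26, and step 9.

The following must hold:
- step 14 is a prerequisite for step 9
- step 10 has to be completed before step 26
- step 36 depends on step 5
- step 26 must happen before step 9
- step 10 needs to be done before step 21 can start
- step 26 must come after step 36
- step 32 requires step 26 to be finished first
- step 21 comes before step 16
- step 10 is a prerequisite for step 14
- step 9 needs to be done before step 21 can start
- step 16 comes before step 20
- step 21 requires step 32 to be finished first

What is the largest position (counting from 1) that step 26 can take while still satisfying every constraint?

5

The steps that are forced after step 26, directly or by a chain of constraints, are step 20, step 32, step 21, step 16, step 9. That's 5 steps.
With 5 mandatory successors out of 10 steps total, the latest slot for step 26 is 10−5 = 5, and it's reachable by doing all non-successors before step 26.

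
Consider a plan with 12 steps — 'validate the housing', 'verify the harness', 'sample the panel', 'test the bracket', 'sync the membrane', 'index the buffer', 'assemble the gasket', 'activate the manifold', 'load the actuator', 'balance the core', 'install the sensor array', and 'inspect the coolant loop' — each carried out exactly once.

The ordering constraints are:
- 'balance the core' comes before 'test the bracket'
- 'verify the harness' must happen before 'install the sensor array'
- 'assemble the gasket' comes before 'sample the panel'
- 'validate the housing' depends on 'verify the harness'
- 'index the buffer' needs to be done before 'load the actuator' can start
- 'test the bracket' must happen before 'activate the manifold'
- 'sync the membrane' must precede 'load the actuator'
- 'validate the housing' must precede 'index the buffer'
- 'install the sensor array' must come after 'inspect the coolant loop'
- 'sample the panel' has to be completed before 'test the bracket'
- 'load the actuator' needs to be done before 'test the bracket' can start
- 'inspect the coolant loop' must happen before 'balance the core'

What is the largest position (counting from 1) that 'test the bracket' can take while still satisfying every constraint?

Following the constraints forward from 'test the bracket', its only required successor is 'activate the manifold'.
With 1 mandatory successor out of 12 steps total, the latest slot for 'test the bracket' is 12−1 = 11, and it's reachable by doing all non-successors before 'test the bracket'.

11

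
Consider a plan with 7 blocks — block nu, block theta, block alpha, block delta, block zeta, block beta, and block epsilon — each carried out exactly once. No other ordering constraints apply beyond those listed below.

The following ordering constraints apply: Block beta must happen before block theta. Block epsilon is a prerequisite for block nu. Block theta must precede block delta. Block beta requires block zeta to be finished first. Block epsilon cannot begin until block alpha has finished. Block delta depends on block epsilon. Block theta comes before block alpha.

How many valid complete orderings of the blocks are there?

Only block zeta has no prerequisites, so it must go first.
Systematically extending each partial ordering one block at a time and counting, there are 2 complete orderings.

2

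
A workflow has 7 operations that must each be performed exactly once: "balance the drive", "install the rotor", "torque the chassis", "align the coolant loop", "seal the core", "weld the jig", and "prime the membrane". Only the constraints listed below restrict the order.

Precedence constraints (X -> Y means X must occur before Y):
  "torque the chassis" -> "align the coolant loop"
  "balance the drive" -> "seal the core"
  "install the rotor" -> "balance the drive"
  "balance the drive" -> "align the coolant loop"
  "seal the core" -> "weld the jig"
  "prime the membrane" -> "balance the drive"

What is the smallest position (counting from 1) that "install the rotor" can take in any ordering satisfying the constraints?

Nothing is required before "install the rotor"; it can be the very first operation.

1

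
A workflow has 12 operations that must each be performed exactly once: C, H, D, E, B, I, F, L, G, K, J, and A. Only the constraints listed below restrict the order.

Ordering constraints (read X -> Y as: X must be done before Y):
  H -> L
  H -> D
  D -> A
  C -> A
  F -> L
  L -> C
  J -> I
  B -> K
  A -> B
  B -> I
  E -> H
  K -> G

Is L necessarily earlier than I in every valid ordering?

There is a constraint chain L → C → A → B → I.
So L must precede I in any valid ordering.

Yes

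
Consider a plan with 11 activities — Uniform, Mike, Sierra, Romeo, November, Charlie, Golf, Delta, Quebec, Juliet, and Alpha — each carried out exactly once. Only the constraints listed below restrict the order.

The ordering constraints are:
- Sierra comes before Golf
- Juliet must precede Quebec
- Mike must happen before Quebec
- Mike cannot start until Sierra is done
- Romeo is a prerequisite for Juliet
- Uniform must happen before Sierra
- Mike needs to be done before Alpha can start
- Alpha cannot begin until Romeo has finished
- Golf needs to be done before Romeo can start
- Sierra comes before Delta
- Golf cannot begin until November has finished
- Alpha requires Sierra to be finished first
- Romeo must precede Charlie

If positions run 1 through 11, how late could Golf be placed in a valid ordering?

6

Every activity that must follow Golf has to come after it. Tracing all chains starting from Golf, those activities are: Romeo, Charlie, Quebec, Juliet, Alpha — 5 in total.
So at least 5 activities follow Golf, putting Golf no later than position 6. That position is achievable by scheduling everything else first.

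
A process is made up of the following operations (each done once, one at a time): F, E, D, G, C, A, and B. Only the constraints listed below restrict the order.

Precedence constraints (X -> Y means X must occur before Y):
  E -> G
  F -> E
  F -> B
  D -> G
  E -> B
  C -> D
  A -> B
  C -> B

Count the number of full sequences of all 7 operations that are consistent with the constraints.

78

The operations with no prerequisites are F, C, A; any of them can be placed first.
Counting all ways to extend the partial order to a total order gives 78.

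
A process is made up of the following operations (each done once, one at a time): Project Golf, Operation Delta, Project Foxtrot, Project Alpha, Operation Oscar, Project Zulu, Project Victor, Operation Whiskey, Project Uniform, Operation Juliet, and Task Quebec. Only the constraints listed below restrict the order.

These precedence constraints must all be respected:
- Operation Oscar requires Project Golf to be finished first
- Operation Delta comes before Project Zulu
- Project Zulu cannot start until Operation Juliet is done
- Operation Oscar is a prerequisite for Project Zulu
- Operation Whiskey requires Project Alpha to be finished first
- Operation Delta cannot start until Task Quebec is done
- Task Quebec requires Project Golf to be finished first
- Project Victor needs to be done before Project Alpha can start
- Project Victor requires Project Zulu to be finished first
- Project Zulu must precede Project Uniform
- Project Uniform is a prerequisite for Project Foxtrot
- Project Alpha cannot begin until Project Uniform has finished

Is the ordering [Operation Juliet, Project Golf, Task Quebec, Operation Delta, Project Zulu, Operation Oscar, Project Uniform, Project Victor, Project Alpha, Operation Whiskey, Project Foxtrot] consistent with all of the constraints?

No

Here Operation Oscar comes after Project Zulu.
But one of the constraints requires Operation Oscar before Project Zulu, so this ordering violates it.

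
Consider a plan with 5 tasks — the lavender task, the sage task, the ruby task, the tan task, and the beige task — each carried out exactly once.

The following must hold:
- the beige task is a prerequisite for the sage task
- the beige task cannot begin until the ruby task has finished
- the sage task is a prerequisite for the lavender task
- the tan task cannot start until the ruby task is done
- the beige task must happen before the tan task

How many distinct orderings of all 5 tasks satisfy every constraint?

3

Only the ruby task has no prerequisites, so it must go first.
Systematically extending each partial ordering one task at a time and counting, there are 3 complete orderings.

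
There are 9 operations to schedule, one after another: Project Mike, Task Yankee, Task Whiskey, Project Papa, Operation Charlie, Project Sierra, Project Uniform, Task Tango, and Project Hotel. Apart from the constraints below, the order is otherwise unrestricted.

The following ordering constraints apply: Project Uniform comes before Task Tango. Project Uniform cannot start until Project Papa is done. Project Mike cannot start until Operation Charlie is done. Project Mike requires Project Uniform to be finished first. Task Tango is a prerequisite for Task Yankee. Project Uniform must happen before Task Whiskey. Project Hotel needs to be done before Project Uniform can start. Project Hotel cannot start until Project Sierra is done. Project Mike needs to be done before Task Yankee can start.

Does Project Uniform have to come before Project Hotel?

The constraints actually force Project Hotel before Project Uniform (via Project Hotel → Project Uniform), not the other way around.
So Project Uniform does not have to come before Project Hotel — it cannot.

No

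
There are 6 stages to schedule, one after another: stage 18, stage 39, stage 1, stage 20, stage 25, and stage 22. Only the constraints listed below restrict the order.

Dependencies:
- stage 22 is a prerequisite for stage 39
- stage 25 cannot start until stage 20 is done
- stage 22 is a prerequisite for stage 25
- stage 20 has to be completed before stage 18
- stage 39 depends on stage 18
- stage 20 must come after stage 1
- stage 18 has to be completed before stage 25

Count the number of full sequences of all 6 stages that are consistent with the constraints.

8

The stages with no prerequisites are stage 1, stage 22; any of them can be placed first.
Counting all ways to extend the partial order to a total order gives 8.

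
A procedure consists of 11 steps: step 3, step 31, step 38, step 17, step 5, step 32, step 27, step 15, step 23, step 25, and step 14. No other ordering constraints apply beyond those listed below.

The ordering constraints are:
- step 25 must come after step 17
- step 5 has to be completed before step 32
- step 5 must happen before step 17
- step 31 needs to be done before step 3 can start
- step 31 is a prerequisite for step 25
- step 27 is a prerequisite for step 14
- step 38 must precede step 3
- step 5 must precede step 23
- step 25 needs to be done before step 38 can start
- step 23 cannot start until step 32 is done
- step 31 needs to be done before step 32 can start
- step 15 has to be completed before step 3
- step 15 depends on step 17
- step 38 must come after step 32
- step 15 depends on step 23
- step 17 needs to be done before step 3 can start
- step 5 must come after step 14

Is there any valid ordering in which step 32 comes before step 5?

There is a dependency chain step 5 → step 32, so step 32 always comes after step 5.
Hence step 32 can never be scheduled before step 5.

No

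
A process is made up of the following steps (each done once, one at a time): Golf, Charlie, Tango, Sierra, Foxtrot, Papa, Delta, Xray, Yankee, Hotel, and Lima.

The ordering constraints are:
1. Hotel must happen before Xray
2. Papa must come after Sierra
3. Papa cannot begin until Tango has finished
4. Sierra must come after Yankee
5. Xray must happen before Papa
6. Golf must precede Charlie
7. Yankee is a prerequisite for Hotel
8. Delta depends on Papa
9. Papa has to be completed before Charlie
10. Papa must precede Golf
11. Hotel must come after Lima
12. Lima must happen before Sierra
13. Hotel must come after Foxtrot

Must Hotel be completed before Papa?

Following the dependencies: Hotel → Xray → Papa.
That forces Hotel before Papa in every valid schedule.

Yes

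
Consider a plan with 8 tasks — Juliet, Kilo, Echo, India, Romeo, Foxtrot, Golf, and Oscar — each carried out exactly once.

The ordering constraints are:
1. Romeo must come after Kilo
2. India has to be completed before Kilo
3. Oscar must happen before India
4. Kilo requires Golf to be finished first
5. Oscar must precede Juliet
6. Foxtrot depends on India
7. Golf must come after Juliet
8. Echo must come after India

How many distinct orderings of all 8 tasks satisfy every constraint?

Oscar is the only task with nothing required before it, so every ordering starts there.
Enumerating by repeatedly choosing an available task (one whose prerequisites are all placed) gives 62 distinct complete orderings.

62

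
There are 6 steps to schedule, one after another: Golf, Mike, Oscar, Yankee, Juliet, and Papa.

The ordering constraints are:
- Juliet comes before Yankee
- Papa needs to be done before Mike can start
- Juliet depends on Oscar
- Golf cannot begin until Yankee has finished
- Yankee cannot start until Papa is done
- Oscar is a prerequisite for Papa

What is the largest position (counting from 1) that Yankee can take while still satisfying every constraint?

The only step forced after Yankee (directly or by a chain) is Golf.
With 1 mandatory successor out of 6 steps total, the latest slot for Yankee is 6−1 = 5, and it's reachable by doing all non-successors before Yankee.

5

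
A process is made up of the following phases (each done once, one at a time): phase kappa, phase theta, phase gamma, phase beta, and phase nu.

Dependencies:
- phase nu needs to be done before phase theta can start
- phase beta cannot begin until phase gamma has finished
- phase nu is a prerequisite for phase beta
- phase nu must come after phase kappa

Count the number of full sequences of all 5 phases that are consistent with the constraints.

7

The phases with no prerequisites are phase kappa, phase gamma; any of them can be placed first.
Enumerating by repeatedly choosing an available phase (one whose prerequisites are all placed) gives 7 distinct complete orderings.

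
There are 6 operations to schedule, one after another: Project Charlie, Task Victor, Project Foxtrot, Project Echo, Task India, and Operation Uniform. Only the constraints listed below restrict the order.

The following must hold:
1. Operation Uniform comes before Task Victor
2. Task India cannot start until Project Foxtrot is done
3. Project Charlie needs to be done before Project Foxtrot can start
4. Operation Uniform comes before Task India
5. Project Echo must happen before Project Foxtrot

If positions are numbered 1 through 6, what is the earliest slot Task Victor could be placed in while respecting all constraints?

2

Working backwards through the constraints from Task Victor, its only required predecessor is Operation Uniform.
So at minimum 1 operation comes before Task Victor, putting Task Victor no earlier than position 2. That position is achievable by scheduling exactly that predecessor first.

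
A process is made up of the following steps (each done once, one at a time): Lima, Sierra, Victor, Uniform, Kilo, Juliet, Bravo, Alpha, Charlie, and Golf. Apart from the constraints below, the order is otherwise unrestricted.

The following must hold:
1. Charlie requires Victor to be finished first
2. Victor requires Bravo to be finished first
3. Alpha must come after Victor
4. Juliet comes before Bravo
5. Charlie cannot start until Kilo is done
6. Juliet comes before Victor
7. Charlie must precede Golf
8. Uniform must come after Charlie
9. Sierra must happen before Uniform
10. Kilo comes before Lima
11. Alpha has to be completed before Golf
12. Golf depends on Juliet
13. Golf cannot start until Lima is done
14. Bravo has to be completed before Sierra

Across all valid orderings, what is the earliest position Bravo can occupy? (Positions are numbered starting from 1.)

2

Working backwards through the constraints from Bravo, its only required predecessor is Juliet.
With 1 mandatory predecessor, the earliest Bravo can sit is position 1+1 = 2, and placing just that one first achieves it.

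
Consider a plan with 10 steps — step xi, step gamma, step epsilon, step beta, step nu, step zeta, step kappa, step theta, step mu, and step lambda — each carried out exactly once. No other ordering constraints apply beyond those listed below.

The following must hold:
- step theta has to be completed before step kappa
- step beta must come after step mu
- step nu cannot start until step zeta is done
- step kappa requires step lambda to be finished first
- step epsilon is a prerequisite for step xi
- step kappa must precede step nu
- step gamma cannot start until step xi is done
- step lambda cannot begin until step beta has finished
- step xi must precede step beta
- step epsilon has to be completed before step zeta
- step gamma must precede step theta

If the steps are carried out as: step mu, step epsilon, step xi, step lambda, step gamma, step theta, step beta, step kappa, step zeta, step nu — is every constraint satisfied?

No

The sequence places step lambda ahead of step beta.
Since step beta is required before step lambda, the ordering is invalid.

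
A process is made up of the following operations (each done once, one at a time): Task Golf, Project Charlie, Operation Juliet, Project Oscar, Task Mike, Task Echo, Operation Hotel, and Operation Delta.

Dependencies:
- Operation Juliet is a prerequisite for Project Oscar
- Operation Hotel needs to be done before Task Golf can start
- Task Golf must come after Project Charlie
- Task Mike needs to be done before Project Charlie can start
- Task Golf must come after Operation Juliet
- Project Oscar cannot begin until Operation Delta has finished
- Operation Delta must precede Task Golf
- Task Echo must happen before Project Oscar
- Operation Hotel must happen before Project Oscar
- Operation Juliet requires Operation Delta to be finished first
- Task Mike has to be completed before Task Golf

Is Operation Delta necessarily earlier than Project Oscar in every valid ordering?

Yes

Tracing the constraints gives a chain: Operation Delta → Project Oscar.
So Operation Delta must precede Project Oscar in any valid ordering.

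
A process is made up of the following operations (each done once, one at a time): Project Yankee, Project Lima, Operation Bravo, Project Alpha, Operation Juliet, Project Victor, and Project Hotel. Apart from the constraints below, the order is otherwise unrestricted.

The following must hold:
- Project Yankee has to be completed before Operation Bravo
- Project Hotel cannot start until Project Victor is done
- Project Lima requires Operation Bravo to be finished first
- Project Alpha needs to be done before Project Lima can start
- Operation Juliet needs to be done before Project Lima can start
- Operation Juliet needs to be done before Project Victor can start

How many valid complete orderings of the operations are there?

3 operations have no prerequisites (Project Yankee, Project Alpha, Operation Juliet), so any of them could come first.
Enumerating by repeatedly choosing an available operation (one whose prerequisites are all placed) gives 102 distinct complete orderings.

102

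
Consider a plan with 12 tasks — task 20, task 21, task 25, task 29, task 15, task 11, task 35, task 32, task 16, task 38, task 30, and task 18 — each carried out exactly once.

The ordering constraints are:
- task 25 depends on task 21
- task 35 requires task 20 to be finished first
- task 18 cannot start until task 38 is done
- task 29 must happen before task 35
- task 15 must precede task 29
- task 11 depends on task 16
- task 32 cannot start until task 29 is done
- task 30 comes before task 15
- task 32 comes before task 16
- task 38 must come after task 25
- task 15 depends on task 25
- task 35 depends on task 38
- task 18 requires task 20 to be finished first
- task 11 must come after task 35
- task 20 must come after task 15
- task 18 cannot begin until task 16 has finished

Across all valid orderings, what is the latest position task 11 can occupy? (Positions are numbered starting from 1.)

12

No constraint forces any task after task 11, so it can be placed last, in position 12.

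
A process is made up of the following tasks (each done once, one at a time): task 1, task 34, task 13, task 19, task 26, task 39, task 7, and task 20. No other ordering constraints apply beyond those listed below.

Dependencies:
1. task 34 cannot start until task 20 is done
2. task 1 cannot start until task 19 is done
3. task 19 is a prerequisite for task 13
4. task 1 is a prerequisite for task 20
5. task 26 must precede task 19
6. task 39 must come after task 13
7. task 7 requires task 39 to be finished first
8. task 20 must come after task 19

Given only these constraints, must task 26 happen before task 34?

Following the dependencies: task 26 → task 19 → task 20 → task 34.
So task 26 must precede task 34 in any valid ordering.

Yes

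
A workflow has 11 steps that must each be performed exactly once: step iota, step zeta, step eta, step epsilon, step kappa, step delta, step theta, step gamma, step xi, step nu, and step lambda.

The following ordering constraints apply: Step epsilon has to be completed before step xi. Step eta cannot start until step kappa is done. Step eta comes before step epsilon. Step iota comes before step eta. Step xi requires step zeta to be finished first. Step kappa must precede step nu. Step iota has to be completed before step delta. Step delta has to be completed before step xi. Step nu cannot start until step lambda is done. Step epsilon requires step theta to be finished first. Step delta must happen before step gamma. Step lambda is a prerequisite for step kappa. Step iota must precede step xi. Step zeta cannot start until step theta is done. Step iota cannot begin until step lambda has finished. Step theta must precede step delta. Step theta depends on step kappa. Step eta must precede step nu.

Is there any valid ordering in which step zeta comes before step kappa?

There is a dependency chain step kappa → step theta → step zeta, so step zeta always comes after step kappa.
Hence step zeta can never be scheduled before step kappa.

No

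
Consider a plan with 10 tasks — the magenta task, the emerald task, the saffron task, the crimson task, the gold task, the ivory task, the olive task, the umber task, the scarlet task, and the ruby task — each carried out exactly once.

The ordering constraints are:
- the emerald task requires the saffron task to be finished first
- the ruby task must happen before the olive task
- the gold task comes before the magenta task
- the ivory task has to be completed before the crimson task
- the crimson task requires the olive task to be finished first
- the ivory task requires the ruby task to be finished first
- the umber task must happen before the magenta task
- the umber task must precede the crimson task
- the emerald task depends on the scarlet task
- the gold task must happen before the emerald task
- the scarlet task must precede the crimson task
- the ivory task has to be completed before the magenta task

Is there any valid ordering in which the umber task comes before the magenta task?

Every valid ordering already has the umber task before the magenta task (the constraints require it), so in particular at least one does.

Yes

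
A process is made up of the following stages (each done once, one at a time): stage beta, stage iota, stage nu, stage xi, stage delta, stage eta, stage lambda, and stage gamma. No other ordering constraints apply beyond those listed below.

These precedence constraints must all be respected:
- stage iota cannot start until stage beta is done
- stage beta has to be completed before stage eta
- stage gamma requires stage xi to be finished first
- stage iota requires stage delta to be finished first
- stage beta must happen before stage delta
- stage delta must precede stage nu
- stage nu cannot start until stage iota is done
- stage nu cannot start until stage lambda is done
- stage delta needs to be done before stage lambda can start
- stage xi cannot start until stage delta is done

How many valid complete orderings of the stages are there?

Only stage beta has no prerequisites, so it must go first.
Systematically extending each partial ordering one stage at a time and counting, there are 140 complete orderings.

140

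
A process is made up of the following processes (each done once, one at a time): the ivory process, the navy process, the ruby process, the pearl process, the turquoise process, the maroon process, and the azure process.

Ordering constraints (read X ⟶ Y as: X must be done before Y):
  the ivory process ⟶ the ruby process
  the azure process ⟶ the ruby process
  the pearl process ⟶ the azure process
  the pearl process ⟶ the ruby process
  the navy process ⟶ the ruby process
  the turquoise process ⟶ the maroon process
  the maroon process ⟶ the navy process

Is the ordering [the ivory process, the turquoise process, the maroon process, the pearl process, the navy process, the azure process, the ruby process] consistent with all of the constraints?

Yes

Checking each listed constraint against this order: for instance, the ivory process is in position 1 and the ruby process in position 7, so that constraint holds — and the remaining constraints check out the same way.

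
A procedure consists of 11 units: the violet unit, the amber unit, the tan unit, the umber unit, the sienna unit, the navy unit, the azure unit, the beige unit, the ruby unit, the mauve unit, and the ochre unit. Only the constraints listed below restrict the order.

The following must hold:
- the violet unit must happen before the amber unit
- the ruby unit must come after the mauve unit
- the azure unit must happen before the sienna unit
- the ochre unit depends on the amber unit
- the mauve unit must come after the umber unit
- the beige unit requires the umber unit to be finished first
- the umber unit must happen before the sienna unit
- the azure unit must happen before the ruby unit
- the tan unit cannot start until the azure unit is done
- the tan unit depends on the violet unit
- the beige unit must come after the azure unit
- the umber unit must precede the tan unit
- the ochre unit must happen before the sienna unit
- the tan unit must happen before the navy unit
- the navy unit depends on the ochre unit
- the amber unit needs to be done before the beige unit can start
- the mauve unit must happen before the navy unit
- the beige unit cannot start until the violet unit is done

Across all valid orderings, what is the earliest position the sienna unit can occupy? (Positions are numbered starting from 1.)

Working backwards through the constraints from the sienna unit, its full set of required predecessors is the violet unit, the amber unit, the umber unit, the azure unit, the ochre unit — 5 of them.
So at minimum 5 units come before the sienna unit, putting the sienna unit no earlier than position 6. That position is achievable by scheduling exactly those predecessors first.

6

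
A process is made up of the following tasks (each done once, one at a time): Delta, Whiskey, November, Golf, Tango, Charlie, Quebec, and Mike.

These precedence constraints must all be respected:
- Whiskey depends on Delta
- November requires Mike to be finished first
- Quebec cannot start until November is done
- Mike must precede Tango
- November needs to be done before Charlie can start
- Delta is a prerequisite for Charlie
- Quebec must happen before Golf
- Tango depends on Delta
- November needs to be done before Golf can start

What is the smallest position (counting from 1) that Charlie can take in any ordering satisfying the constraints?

Working backwards through the constraints from Charlie, its full set of required predecessors is Delta, November, Mike — 3 of them.
With 3 mandatory predecessors, the earliest Charlie can sit is position 3+1 = 4, and placing just those 3 first achieves it.

4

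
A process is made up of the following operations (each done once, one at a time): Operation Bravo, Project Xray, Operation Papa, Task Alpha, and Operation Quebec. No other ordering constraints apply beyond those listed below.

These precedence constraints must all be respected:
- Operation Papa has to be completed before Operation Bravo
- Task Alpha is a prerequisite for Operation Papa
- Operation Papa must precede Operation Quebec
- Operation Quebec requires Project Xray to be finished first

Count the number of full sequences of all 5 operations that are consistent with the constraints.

7

The operations with no prerequisites are Project Xray, Task Alpha; any of them can be placed first.
Counting all ways to extend the partial order to a total order gives 7.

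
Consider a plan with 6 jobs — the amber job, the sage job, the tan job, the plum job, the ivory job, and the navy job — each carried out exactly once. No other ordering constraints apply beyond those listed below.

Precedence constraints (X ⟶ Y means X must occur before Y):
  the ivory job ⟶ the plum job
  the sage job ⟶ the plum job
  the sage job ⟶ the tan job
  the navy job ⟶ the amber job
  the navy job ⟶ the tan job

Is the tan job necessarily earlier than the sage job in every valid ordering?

No

The constraints actually force the sage job before the tan job (via the sage job → the tan job), not the other way around.
So the tan job does not have to come before the sage job — it cannot.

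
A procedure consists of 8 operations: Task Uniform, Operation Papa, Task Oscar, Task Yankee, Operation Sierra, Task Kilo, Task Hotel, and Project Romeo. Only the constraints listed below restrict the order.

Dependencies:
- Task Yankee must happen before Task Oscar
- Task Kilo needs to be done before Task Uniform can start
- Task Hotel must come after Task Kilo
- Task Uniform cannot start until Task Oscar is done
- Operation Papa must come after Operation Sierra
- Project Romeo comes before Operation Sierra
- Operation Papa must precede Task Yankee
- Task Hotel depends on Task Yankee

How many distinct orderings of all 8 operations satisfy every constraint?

2 operations have no prerequisites (Task Kilo, Project Romeo), so any of them could come first.
Counting all ways to extend the partial order to a total order gives 17.

17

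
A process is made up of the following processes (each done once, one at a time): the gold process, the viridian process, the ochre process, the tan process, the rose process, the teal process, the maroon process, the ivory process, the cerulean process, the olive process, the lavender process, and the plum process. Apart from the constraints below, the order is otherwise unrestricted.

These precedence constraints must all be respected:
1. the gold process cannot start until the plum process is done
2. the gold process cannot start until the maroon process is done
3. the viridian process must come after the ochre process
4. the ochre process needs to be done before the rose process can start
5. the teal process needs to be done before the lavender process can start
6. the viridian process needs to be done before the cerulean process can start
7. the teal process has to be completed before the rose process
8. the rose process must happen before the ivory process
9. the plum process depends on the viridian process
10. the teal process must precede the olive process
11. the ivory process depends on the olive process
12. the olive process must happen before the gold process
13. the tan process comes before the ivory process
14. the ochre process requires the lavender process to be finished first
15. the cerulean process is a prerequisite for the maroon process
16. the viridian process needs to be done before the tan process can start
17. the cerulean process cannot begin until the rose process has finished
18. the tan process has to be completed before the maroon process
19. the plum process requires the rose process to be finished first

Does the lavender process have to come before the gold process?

Yes

Chaining the stated constraints: the lavender process → the ochre process → the viridian process → the plum process → the gold process.
So the lavender process must precede the gold process in any valid ordering.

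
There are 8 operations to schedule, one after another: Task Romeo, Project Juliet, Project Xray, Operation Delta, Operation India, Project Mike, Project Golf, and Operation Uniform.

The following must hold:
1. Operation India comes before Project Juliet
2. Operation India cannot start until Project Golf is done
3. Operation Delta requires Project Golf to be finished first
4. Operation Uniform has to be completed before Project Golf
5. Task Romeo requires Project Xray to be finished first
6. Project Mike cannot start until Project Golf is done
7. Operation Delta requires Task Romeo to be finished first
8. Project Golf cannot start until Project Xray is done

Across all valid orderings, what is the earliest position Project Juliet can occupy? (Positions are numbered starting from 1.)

5

The operations that are forced before Project Juliet, directly or transitively, are Project Xray, Operation India, Project Golf, Operation Uniform. That's 4 operations.
With 4 mandatory predecessors, the earliest Project Juliet can sit is position 4+1 = 5, and placing just those 4 first achieves it.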